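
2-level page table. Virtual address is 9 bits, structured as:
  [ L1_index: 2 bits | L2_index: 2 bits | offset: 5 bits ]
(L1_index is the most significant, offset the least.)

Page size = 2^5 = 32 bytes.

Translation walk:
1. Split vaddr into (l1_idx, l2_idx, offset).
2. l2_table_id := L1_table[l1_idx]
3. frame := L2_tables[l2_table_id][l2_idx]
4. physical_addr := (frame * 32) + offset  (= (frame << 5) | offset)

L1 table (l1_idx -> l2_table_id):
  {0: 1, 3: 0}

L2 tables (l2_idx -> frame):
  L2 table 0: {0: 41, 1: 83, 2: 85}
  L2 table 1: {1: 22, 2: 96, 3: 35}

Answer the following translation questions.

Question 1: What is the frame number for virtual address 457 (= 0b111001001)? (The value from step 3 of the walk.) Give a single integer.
vaddr = 457: l1_idx=3, l2_idx=2
L1[3] = 0; L2[0][2] = 85

Answer: 85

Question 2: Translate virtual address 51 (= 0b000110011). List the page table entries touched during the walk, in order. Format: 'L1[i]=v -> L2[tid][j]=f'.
vaddr = 51 = 0b000110011
Split: l1_idx=0, l2_idx=1, offset=19

Answer: L1[0]=1 -> L2[1][1]=22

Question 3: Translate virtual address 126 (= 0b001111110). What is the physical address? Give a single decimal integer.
vaddr = 126 = 0b001111110
Split: l1_idx=0, l2_idx=3, offset=30
L1[0] = 1
L2[1][3] = 35
paddr = 35 * 32 + 30 = 1150

Answer: 1150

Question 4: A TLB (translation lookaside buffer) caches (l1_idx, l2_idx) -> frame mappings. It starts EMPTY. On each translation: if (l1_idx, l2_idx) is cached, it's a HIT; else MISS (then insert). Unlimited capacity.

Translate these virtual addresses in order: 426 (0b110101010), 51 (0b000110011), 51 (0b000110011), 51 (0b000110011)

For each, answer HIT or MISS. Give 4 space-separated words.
vaddr=426: (3,1) not in TLB -> MISS, insert
vaddr=51: (0,1) not in TLB -> MISS, insert
vaddr=51: (0,1) in TLB -> HIT
vaddr=51: (0,1) in TLB -> HIT

Answer: MISS MISS HIT HIT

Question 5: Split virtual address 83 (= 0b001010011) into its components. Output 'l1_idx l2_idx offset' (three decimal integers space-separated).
vaddr = 83 = 0b001010011
  top 2 bits -> l1_idx = 0
  next 2 bits -> l2_idx = 2
  bottom 5 bits -> offset = 19

Answer: 0 2 19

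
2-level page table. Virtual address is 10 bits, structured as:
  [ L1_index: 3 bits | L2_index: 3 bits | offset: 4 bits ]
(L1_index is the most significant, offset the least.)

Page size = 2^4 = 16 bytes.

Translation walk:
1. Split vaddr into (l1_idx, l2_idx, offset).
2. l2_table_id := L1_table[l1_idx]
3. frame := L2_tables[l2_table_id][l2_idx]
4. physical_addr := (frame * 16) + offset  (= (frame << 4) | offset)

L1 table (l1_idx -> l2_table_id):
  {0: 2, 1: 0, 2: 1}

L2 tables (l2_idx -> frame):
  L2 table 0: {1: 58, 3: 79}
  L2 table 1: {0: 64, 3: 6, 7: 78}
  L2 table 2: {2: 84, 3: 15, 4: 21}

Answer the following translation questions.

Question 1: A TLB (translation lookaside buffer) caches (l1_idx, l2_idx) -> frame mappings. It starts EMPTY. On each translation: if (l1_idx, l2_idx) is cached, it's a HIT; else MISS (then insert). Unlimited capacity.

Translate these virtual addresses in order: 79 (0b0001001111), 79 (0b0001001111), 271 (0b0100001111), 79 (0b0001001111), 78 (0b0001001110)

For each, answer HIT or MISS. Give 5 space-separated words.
Answer: MISS HIT MISS HIT HIT

Derivation:
vaddr=79: (0,4) not in TLB -> MISS, insert
vaddr=79: (0,4) in TLB -> HIT
vaddr=271: (2,0) not in TLB -> MISS, insert
vaddr=79: (0,4) in TLB -> HIT
vaddr=78: (0,4) in TLB -> HIT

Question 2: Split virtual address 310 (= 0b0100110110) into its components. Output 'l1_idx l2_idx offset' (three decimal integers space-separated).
vaddr = 310 = 0b0100110110
  top 3 bits -> l1_idx = 2
  next 3 bits -> l2_idx = 3
  bottom 4 bits -> offset = 6

Answer: 2 3 6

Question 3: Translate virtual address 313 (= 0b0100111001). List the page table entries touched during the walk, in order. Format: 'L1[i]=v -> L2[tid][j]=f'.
vaddr = 313 = 0b0100111001
Split: l1_idx=2, l2_idx=3, offset=9

Answer: L1[2]=1 -> L2[1][3]=6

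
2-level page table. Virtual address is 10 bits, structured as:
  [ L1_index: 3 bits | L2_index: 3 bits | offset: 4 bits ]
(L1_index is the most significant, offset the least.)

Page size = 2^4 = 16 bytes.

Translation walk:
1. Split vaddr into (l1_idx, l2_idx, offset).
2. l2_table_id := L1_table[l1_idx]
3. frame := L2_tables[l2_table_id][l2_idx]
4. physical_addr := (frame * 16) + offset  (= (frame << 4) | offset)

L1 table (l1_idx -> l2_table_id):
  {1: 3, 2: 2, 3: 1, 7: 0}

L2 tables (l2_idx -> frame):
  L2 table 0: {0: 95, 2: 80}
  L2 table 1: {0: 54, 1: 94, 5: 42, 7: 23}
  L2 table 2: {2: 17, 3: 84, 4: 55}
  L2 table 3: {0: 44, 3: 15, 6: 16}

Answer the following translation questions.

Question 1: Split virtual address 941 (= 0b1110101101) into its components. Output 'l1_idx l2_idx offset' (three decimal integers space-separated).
vaddr = 941 = 0b1110101101
  top 3 bits -> l1_idx = 7
  next 3 bits -> l2_idx = 2
  bottom 4 bits -> offset = 13

Answer: 7 2 13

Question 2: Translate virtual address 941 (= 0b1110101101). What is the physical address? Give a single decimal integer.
vaddr = 941 = 0b1110101101
Split: l1_idx=7, l2_idx=2, offset=13
L1[7] = 0
L2[0][2] = 80
paddr = 80 * 16 + 13 = 1293

Answer: 1293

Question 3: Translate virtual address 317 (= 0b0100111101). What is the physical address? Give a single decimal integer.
vaddr = 317 = 0b0100111101
Split: l1_idx=2, l2_idx=3, offset=13
L1[2] = 2
L2[2][3] = 84
paddr = 84 * 16 + 13 = 1357

Answer: 1357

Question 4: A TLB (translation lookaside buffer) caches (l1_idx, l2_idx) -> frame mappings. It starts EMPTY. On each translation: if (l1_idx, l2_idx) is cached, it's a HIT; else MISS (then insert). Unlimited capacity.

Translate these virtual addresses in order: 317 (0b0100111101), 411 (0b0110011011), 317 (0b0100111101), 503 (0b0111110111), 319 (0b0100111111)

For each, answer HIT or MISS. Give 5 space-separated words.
vaddr=317: (2,3) not in TLB -> MISS, insert
vaddr=411: (3,1) not in TLB -> MISS, insert
vaddr=317: (2,3) in TLB -> HIT
vaddr=503: (3,7) not in TLB -> MISS, insert
vaddr=319: (2,3) in TLB -> HIT

Answer: MISS MISS HIT MISS HIT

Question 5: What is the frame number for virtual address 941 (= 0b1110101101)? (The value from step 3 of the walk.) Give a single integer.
vaddr = 941: l1_idx=7, l2_idx=2
L1[7] = 0; L2[0][2] = 80

Answer: 80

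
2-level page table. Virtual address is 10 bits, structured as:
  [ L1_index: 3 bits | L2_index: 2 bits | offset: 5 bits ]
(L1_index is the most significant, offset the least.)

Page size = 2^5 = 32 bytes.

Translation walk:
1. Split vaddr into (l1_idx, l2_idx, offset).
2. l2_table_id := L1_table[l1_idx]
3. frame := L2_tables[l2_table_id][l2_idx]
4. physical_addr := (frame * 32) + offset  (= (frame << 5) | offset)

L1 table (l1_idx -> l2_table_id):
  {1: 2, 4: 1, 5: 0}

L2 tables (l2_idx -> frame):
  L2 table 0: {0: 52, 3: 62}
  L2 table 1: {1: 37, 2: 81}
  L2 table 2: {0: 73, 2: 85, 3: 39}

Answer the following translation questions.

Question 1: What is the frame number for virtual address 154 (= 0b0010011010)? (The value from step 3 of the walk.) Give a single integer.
Answer: 73

Derivation:
vaddr = 154: l1_idx=1, l2_idx=0
L1[1] = 2; L2[2][0] = 73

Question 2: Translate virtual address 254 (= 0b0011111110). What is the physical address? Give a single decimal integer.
Answer: 1278

Derivation:
vaddr = 254 = 0b0011111110
Split: l1_idx=1, l2_idx=3, offset=30
L1[1] = 2
L2[2][3] = 39
paddr = 39 * 32 + 30 = 1278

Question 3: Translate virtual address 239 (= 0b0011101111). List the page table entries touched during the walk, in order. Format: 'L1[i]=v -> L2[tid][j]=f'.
Answer: L1[1]=2 -> L2[2][3]=39

Derivation:
vaddr = 239 = 0b0011101111
Split: l1_idx=1, l2_idx=3, offset=15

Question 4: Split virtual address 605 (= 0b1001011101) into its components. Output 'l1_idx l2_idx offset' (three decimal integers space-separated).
vaddr = 605 = 0b1001011101
  top 3 bits -> l1_idx = 4
  next 2 bits -> l2_idx = 2
  bottom 5 bits -> offset = 29

Answer: 4 2 29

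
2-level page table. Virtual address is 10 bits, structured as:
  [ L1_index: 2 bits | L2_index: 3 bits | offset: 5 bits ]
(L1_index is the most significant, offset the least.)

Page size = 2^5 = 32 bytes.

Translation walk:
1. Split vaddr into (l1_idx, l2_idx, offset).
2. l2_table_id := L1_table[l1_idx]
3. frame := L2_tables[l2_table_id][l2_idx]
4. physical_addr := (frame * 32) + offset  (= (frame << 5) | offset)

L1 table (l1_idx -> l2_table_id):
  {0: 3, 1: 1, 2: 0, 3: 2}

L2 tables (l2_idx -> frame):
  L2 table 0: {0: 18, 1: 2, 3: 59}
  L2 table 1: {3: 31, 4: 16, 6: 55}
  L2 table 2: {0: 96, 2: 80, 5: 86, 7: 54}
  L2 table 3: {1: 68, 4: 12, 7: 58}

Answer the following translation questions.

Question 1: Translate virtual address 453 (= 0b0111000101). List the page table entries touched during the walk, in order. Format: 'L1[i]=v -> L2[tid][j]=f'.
Answer: L1[1]=1 -> L2[1][6]=55

Derivation:
vaddr = 453 = 0b0111000101
Split: l1_idx=1, l2_idx=6, offset=5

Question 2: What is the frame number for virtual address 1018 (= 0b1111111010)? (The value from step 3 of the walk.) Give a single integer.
Answer: 54

Derivation:
vaddr = 1018: l1_idx=3, l2_idx=7
L1[3] = 2; L2[2][7] = 54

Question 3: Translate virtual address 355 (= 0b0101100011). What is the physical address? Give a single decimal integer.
Answer: 995

Derivation:
vaddr = 355 = 0b0101100011
Split: l1_idx=1, l2_idx=3, offset=3
L1[1] = 1
L2[1][3] = 31
paddr = 31 * 32 + 3 = 995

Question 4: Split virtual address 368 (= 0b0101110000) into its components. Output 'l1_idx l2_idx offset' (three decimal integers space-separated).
Answer: 1 3 16

Derivation:
vaddr = 368 = 0b0101110000
  top 2 bits -> l1_idx = 1
  next 3 bits -> l2_idx = 3
  bottom 5 bits -> offset = 16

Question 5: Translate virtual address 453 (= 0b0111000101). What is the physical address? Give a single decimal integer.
vaddr = 453 = 0b0111000101
Split: l1_idx=1, l2_idx=6, offset=5
L1[1] = 1
L2[1][6] = 55
paddr = 55 * 32 + 5 = 1765

Answer: 1765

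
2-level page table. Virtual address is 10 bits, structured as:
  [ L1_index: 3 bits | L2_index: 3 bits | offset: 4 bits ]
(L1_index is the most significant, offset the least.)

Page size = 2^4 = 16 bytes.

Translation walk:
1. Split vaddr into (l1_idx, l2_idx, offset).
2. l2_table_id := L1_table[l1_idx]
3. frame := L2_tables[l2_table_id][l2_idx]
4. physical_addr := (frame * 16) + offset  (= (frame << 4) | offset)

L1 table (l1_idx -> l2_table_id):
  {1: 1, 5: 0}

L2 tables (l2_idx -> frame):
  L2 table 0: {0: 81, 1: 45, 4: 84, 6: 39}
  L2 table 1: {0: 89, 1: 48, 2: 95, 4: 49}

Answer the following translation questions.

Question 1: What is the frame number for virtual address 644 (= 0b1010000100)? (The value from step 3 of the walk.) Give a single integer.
Answer: 81

Derivation:
vaddr = 644: l1_idx=5, l2_idx=0
L1[5] = 0; L2[0][0] = 81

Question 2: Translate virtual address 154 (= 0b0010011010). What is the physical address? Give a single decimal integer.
vaddr = 154 = 0b0010011010
Split: l1_idx=1, l2_idx=1, offset=10
L1[1] = 1
L2[1][1] = 48
paddr = 48 * 16 + 10 = 778

Answer: 778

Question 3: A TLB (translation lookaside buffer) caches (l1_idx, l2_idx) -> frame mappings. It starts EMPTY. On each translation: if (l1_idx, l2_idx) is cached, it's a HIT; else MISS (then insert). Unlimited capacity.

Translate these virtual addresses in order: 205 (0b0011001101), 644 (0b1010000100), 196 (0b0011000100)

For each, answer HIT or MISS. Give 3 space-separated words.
vaddr=205: (1,4) not in TLB -> MISS, insert
vaddr=644: (5,0) not in TLB -> MISS, insert
vaddr=196: (1,4) in TLB -> HIT

Answer: MISS MISS HIT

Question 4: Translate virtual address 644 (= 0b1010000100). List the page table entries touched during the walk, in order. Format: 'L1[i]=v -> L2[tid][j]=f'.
vaddr = 644 = 0b1010000100
Split: l1_idx=5, l2_idx=0, offset=4

Answer: L1[5]=0 -> L2[0][0]=81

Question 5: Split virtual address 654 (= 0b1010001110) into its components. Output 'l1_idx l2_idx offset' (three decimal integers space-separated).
vaddr = 654 = 0b1010001110
  top 3 bits -> l1_idx = 5
  next 3 bits -> l2_idx = 0
  bottom 4 bits -> offset = 14

Answer: 5 0 14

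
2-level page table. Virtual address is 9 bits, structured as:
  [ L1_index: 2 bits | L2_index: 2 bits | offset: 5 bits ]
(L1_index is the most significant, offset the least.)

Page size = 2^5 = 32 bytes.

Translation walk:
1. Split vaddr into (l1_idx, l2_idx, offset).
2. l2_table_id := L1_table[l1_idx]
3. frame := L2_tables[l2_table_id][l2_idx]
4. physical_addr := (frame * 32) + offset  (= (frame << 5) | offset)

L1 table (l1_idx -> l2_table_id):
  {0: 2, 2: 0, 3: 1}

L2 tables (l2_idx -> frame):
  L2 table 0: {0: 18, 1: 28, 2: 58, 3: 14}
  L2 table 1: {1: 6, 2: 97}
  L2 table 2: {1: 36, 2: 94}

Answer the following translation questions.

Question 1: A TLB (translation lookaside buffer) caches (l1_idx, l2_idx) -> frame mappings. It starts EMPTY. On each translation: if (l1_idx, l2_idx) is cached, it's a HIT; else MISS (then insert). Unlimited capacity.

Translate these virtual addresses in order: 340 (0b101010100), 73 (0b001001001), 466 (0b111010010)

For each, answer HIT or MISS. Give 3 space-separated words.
Answer: MISS MISS MISS

Derivation:
vaddr=340: (2,2) not in TLB -> MISS, insert
vaddr=73: (0,2) not in TLB -> MISS, insert
vaddr=466: (3,2) not in TLB -> MISS, insert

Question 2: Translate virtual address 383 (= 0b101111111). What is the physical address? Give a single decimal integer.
Answer: 479

Derivation:
vaddr = 383 = 0b101111111
Split: l1_idx=2, l2_idx=3, offset=31
L1[2] = 0
L2[0][3] = 14
paddr = 14 * 32 + 31 = 479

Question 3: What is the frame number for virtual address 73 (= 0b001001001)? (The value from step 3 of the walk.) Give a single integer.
Answer: 94

Derivation:
vaddr = 73: l1_idx=0, l2_idx=2
L1[0] = 2; L2[2][2] = 94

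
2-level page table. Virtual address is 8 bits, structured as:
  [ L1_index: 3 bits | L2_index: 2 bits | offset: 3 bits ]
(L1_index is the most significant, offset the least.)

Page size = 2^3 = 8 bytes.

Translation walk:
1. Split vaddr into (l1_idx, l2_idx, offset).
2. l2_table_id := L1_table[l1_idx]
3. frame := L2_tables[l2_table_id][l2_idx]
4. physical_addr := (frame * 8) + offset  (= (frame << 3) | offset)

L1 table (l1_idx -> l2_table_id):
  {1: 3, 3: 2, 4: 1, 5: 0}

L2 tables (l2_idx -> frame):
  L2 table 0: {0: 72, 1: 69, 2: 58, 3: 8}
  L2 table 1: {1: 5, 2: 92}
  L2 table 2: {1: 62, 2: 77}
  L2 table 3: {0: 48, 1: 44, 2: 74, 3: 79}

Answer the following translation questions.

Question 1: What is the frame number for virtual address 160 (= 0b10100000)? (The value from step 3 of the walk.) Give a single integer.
vaddr = 160: l1_idx=5, l2_idx=0
L1[5] = 0; L2[0][0] = 72

Answer: 72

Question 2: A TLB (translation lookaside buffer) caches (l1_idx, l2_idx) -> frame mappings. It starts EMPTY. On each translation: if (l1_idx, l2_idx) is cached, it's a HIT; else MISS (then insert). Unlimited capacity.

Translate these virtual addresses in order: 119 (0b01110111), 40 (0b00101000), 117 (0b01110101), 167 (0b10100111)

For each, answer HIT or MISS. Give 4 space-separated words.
vaddr=119: (3,2) not in TLB -> MISS, insert
vaddr=40: (1,1) not in TLB -> MISS, insert
vaddr=117: (3,2) in TLB -> HIT
vaddr=167: (5,0) not in TLB -> MISS, insert

Answer: MISS MISS HIT MISS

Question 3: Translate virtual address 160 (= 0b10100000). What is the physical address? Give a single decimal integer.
vaddr = 160 = 0b10100000
Split: l1_idx=5, l2_idx=0, offset=0
L1[5] = 0
L2[0][0] = 72
paddr = 72 * 8 + 0 = 576

Answer: 576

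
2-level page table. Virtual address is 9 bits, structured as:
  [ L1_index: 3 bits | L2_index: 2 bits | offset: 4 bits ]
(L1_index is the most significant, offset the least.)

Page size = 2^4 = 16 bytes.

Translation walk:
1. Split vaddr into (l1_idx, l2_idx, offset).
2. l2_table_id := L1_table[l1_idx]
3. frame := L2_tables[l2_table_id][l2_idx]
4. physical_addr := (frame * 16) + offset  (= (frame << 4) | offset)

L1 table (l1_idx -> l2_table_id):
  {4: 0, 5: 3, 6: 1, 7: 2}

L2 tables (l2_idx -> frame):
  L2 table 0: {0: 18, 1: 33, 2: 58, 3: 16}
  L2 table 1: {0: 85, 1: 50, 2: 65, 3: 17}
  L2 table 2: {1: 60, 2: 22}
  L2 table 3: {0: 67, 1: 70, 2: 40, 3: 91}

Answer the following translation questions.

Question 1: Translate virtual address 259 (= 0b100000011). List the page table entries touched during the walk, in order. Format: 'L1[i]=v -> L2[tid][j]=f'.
vaddr = 259 = 0b100000011
Split: l1_idx=4, l2_idx=0, offset=3

Answer: L1[4]=0 -> L2[0][0]=18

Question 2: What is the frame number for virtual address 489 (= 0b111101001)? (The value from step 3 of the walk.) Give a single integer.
vaddr = 489: l1_idx=7, l2_idx=2
L1[7] = 2; L2[2][2] = 22

Answer: 22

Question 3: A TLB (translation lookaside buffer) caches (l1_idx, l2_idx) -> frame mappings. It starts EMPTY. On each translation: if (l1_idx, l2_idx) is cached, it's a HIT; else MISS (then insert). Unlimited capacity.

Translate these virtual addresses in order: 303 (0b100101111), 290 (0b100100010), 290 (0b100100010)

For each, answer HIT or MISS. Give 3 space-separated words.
Answer: MISS HIT HIT

Derivation:
vaddr=303: (4,2) not in TLB -> MISS, insert
vaddr=290: (4,2) in TLB -> HIT
vaddr=290: (4,2) in TLB -> HIT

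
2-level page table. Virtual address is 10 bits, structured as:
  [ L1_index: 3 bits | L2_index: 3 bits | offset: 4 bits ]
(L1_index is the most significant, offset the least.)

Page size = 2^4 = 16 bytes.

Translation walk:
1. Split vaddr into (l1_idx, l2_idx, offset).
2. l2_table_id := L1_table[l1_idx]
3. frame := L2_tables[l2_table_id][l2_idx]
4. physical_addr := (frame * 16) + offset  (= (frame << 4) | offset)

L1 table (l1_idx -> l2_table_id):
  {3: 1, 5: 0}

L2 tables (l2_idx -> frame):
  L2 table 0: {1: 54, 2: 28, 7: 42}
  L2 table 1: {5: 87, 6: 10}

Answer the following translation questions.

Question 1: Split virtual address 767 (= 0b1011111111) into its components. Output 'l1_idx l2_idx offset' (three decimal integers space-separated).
vaddr = 767 = 0b1011111111
  top 3 bits -> l1_idx = 5
  next 3 bits -> l2_idx = 7
  bottom 4 bits -> offset = 15

Answer: 5 7 15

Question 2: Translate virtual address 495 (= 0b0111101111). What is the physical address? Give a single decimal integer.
vaddr = 495 = 0b0111101111
Split: l1_idx=3, l2_idx=6, offset=15
L1[3] = 1
L2[1][6] = 10
paddr = 10 * 16 + 15 = 175

Answer: 175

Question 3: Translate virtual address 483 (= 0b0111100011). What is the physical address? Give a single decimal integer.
Answer: 163

Derivation:
vaddr = 483 = 0b0111100011
Split: l1_idx=3, l2_idx=6, offset=3
L1[3] = 1
L2[1][6] = 10
paddr = 10 * 16 + 3 = 163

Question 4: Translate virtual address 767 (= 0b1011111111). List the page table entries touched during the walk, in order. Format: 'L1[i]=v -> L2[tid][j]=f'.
vaddr = 767 = 0b1011111111
Split: l1_idx=5, l2_idx=7, offset=15

Answer: L1[5]=0 -> L2[0][7]=42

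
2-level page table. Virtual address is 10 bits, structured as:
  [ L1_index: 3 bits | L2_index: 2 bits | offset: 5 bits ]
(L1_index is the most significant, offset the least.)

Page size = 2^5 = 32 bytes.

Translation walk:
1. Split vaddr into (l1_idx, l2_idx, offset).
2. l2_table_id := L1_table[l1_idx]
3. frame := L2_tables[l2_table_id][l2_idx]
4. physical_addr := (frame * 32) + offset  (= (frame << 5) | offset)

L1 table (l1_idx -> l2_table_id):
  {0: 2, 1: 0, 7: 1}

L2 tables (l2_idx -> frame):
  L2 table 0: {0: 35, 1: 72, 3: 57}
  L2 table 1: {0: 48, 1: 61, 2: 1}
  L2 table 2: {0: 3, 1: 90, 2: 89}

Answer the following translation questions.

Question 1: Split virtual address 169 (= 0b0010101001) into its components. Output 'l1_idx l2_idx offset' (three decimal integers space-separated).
vaddr = 169 = 0b0010101001
  top 3 bits -> l1_idx = 1
  next 2 bits -> l2_idx = 1
  bottom 5 bits -> offset = 9

Answer: 1 1 9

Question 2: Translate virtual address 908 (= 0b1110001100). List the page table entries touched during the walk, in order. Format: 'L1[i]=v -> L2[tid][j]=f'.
Answer: L1[7]=1 -> L2[1][0]=48

Derivation:
vaddr = 908 = 0b1110001100
Split: l1_idx=7, l2_idx=0, offset=12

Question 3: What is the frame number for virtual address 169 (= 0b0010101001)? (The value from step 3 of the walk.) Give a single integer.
vaddr = 169: l1_idx=1, l2_idx=1
L1[1] = 0; L2[0][1] = 72

Answer: 72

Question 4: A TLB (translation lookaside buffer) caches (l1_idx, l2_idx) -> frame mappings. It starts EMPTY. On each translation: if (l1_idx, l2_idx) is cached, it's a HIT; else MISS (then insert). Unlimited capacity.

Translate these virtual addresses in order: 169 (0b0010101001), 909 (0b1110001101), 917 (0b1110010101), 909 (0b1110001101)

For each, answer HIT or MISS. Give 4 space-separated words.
vaddr=169: (1,1) not in TLB -> MISS, insert
vaddr=909: (7,0) not in TLB -> MISS, insert
vaddr=917: (7,0) in TLB -> HIT
vaddr=909: (7,0) in TLB -> HIT

Answer: MISS MISS HIT HIT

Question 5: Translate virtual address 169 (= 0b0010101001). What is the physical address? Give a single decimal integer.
Answer: 2313

Derivation:
vaddr = 169 = 0b0010101001
Split: l1_idx=1, l2_idx=1, offset=9
L1[1] = 0
L2[0][1] = 72
paddr = 72 * 32 + 9 = 2313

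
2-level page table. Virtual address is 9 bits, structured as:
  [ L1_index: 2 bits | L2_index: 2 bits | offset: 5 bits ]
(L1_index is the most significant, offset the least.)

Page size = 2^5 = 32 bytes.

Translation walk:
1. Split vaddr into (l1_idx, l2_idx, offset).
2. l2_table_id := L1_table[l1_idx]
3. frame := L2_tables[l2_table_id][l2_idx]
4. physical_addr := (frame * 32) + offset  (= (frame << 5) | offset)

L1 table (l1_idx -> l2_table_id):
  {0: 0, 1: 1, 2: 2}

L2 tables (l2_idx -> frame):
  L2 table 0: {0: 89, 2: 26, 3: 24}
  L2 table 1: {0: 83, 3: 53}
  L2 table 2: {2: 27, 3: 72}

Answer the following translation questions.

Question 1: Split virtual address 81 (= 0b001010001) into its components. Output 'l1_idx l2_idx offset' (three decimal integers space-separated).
vaddr = 81 = 0b001010001
  top 2 bits -> l1_idx = 0
  next 2 bits -> l2_idx = 2
  bottom 5 bits -> offset = 17

Answer: 0 2 17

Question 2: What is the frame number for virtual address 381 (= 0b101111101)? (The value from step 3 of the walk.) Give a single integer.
Answer: 72

Derivation:
vaddr = 381: l1_idx=2, l2_idx=3
L1[2] = 2; L2[2][3] = 72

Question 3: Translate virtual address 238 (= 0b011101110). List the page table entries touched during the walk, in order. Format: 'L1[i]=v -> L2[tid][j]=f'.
vaddr = 238 = 0b011101110
Split: l1_idx=1, l2_idx=3, offset=14

Answer: L1[1]=1 -> L2[1][3]=53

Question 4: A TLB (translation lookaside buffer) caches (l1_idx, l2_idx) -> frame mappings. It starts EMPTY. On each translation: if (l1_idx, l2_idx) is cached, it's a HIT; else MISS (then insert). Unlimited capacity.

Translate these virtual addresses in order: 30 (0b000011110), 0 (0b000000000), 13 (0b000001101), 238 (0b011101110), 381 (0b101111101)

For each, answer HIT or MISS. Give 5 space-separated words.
Answer: MISS HIT HIT MISS MISS

Derivation:
vaddr=30: (0,0) not in TLB -> MISS, insert
vaddr=0: (0,0) in TLB -> HIT
vaddr=13: (0,0) in TLB -> HIT
vaddr=238: (1,3) not in TLB -> MISS, insert
vaddr=381: (2,3) not in TLB -> MISS, insert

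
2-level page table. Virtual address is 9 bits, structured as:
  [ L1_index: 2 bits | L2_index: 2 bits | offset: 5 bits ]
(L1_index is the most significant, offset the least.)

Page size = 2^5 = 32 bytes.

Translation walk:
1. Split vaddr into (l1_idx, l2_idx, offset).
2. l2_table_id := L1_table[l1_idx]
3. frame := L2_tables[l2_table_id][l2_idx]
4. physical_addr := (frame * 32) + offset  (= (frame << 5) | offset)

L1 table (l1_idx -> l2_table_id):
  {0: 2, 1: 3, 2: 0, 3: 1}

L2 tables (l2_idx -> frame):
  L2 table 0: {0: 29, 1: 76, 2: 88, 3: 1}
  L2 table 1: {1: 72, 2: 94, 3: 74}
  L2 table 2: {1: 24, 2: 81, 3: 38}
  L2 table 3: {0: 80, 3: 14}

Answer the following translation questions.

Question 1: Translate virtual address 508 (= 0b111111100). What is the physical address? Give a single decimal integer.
Answer: 2396

Derivation:
vaddr = 508 = 0b111111100
Split: l1_idx=3, l2_idx=3, offset=28
L1[3] = 1
L2[1][3] = 74
paddr = 74 * 32 + 28 = 2396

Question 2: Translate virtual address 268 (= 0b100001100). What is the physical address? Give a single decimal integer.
vaddr = 268 = 0b100001100
Split: l1_idx=2, l2_idx=0, offset=12
L1[2] = 0
L2[0][0] = 29
paddr = 29 * 32 + 12 = 940

Answer: 940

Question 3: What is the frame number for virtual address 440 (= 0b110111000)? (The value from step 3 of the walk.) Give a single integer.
vaddr = 440: l1_idx=3, l2_idx=1
L1[3] = 1; L2[1][1] = 72

Answer: 72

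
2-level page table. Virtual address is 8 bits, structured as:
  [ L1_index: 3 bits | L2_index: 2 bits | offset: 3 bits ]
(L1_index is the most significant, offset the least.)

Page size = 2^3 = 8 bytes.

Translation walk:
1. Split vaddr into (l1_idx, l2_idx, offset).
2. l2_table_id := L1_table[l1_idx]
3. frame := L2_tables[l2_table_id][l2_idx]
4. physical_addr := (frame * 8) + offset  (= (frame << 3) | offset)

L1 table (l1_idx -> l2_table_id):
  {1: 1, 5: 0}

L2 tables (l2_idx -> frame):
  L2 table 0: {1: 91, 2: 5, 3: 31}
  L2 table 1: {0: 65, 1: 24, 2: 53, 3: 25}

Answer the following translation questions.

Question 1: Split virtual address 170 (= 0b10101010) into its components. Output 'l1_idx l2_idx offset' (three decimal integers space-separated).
vaddr = 170 = 0b10101010
  top 3 bits -> l1_idx = 5
  next 2 bits -> l2_idx = 1
  bottom 3 bits -> offset = 2

Answer: 5 1 2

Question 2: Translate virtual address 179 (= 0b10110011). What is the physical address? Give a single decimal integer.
Answer: 43

Derivation:
vaddr = 179 = 0b10110011
Split: l1_idx=5, l2_idx=2, offset=3
L1[5] = 0
L2[0][2] = 5
paddr = 5 * 8 + 3 = 43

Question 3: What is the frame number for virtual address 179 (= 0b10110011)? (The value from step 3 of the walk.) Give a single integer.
vaddr = 179: l1_idx=5, l2_idx=2
L1[5] = 0; L2[0][2] = 5

Answer: 5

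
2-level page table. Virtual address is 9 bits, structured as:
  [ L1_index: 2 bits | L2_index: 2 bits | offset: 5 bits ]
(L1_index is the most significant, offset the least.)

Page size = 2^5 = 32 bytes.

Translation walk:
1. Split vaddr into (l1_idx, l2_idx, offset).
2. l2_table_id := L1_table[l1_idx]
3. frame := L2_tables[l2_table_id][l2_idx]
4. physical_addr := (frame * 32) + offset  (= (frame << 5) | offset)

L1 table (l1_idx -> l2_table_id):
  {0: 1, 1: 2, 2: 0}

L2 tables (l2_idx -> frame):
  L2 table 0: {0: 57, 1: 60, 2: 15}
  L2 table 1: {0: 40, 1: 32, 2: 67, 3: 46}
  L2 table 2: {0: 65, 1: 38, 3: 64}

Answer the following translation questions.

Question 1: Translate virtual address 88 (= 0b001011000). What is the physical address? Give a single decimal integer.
vaddr = 88 = 0b001011000
Split: l1_idx=0, l2_idx=2, offset=24
L1[0] = 1
L2[1][2] = 67
paddr = 67 * 32 + 24 = 2168

Answer: 2168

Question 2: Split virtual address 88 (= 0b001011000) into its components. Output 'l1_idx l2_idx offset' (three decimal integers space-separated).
vaddr = 88 = 0b001011000
  top 2 bits -> l1_idx = 0
  next 2 bits -> l2_idx = 2
  bottom 5 bits -> offset = 24

Answer: 0 2 24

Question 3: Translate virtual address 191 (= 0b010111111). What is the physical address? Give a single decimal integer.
Answer: 1247

Derivation:
vaddr = 191 = 0b010111111
Split: l1_idx=1, l2_idx=1, offset=31
L1[1] = 2
L2[2][1] = 38
paddr = 38 * 32 + 31 = 1247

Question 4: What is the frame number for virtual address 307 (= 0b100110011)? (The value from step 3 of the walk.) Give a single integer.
Answer: 60

Derivation:
vaddr = 307: l1_idx=2, l2_idx=1
L1[2] = 0; L2[0][1] = 60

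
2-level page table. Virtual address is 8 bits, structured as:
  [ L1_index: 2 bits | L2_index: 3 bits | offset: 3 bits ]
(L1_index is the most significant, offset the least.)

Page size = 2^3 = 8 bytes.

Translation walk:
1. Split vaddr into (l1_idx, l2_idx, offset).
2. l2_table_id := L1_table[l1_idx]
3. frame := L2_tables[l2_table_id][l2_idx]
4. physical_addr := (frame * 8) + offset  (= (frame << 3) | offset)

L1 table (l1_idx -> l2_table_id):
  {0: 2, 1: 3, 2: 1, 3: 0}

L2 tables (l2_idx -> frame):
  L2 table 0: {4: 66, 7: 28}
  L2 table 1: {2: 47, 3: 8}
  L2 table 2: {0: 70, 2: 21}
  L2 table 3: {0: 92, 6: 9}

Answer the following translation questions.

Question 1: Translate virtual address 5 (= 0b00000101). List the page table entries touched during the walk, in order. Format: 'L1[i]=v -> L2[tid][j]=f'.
Answer: L1[0]=2 -> L2[2][0]=70

Derivation:
vaddr = 5 = 0b00000101
Split: l1_idx=0, l2_idx=0, offset=5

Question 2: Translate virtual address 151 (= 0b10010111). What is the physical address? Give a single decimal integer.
vaddr = 151 = 0b10010111
Split: l1_idx=2, l2_idx=2, offset=7
L1[2] = 1
L2[1][2] = 47
paddr = 47 * 8 + 7 = 383

Answer: 383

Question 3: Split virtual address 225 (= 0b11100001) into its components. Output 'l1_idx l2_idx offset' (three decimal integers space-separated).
Answer: 3 4 1

Derivation:
vaddr = 225 = 0b11100001
  top 2 bits -> l1_idx = 3
  next 3 bits -> l2_idx = 4
  bottom 3 bits -> offset = 1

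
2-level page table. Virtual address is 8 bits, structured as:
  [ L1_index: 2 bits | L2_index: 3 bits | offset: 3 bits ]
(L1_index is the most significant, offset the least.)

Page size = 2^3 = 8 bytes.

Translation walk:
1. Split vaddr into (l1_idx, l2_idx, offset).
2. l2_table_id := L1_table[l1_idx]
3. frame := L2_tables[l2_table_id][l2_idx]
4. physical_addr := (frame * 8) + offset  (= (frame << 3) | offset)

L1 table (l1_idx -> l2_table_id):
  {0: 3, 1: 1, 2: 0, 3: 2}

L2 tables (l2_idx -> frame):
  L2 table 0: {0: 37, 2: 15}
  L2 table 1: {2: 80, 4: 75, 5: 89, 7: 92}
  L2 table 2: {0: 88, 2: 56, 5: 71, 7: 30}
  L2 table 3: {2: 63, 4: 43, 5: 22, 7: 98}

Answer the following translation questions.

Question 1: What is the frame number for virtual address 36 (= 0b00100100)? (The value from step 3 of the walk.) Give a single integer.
vaddr = 36: l1_idx=0, l2_idx=4
L1[0] = 3; L2[3][4] = 43

Answer: 43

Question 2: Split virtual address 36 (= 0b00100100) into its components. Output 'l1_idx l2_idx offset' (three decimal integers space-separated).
vaddr = 36 = 0b00100100
  top 2 bits -> l1_idx = 0
  next 3 bits -> l2_idx = 4
  bottom 3 bits -> offset = 4

Answer: 0 4 4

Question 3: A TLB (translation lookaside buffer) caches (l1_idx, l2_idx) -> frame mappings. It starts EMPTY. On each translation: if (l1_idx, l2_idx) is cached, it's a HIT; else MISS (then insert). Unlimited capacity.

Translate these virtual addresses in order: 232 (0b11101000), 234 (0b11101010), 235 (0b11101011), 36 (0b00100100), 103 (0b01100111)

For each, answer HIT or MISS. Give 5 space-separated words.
vaddr=232: (3,5) not in TLB -> MISS, insert
vaddr=234: (3,5) in TLB -> HIT
vaddr=235: (3,5) in TLB -> HIT
vaddr=36: (0,4) not in TLB -> MISS, insert
vaddr=103: (1,4) not in TLB -> MISS, insert

Answer: MISS HIT HIT MISS MISS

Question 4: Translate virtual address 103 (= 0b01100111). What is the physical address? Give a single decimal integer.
vaddr = 103 = 0b01100111
Split: l1_idx=1, l2_idx=4, offset=7
L1[1] = 1
L2[1][4] = 75
paddr = 75 * 8 + 7 = 607

Answer: 607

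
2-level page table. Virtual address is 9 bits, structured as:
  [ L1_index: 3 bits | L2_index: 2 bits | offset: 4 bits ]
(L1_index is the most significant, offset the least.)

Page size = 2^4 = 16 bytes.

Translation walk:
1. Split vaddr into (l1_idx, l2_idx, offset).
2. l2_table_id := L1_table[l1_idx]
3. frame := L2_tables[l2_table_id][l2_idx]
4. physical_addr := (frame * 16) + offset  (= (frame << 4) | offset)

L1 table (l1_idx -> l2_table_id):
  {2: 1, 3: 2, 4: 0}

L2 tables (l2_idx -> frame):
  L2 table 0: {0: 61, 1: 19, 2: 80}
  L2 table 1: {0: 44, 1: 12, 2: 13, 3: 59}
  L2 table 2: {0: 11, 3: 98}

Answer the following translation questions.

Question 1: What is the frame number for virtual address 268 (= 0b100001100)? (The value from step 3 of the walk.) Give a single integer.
Answer: 61

Derivation:
vaddr = 268: l1_idx=4, l2_idx=0
L1[4] = 0; L2[0][0] = 61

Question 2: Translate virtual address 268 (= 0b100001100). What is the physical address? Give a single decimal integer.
vaddr = 268 = 0b100001100
Split: l1_idx=4, l2_idx=0, offset=12
L1[4] = 0
L2[0][0] = 61
paddr = 61 * 16 + 12 = 988

Answer: 988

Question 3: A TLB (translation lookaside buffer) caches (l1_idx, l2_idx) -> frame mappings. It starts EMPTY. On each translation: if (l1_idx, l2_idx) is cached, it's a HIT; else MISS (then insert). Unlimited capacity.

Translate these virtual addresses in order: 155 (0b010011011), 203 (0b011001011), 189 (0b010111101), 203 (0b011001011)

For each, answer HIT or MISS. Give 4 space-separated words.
vaddr=155: (2,1) not in TLB -> MISS, insert
vaddr=203: (3,0) not in TLB -> MISS, insert
vaddr=189: (2,3) not in TLB -> MISS, insert
vaddr=203: (3,0) in TLB -> HIT

Answer: MISS MISS MISS HIT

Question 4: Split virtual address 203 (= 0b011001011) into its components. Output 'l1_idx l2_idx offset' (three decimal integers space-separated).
vaddr = 203 = 0b011001011
  top 3 bits -> l1_idx = 3
  next 2 bits -> l2_idx = 0
  bottom 4 bits -> offset = 11

Answer: 3 0 11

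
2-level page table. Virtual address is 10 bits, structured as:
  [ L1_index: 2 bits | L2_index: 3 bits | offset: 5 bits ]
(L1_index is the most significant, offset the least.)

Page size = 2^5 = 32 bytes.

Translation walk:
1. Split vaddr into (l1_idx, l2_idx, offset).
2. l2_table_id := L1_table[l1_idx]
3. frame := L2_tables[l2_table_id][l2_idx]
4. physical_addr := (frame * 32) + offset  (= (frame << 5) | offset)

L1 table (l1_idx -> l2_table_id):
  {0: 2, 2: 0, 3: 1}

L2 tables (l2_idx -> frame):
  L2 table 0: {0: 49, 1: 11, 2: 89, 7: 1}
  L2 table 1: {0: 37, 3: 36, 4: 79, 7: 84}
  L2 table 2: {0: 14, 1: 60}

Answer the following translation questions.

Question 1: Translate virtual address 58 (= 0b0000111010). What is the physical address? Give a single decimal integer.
vaddr = 58 = 0b0000111010
Split: l1_idx=0, l2_idx=1, offset=26
L1[0] = 2
L2[2][1] = 60
paddr = 60 * 32 + 26 = 1946

Answer: 1946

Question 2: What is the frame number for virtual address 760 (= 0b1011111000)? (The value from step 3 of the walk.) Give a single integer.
Answer: 1

Derivation:
vaddr = 760: l1_idx=2, l2_idx=7
L1[2] = 0; L2[0][7] = 1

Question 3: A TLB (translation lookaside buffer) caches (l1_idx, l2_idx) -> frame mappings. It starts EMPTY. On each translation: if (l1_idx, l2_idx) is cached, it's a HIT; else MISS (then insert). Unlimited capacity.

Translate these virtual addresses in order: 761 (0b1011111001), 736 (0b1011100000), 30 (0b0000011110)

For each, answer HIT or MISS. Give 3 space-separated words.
Answer: MISS HIT MISS

Derivation:
vaddr=761: (2,7) not in TLB -> MISS, insert
vaddr=736: (2,7) in TLB -> HIT
vaddr=30: (0,0) not in TLB -> MISS, insert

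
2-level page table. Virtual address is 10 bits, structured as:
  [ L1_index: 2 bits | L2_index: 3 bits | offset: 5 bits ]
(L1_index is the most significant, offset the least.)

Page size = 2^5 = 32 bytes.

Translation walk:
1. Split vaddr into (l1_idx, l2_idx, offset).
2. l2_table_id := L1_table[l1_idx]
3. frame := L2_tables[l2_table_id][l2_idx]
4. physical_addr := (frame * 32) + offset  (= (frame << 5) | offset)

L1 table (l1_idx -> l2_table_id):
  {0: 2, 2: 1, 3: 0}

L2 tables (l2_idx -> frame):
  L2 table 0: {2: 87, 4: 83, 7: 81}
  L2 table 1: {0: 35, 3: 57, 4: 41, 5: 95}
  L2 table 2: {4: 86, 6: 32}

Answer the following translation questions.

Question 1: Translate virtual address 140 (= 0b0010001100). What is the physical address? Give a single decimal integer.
Answer: 2764

Derivation:
vaddr = 140 = 0b0010001100
Split: l1_idx=0, l2_idx=4, offset=12
L1[0] = 2
L2[2][4] = 86
paddr = 86 * 32 + 12 = 2764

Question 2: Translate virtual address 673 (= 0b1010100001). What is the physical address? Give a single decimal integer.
Answer: 3041

Derivation:
vaddr = 673 = 0b1010100001
Split: l1_idx=2, l2_idx=5, offset=1
L1[2] = 1
L2[1][5] = 95
paddr = 95 * 32 + 1 = 3041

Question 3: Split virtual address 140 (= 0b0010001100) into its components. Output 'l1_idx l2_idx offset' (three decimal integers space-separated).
Answer: 0 4 12

Derivation:
vaddr = 140 = 0b0010001100
  top 2 bits -> l1_idx = 0
  next 3 bits -> l2_idx = 4
  bottom 5 bits -> offset = 12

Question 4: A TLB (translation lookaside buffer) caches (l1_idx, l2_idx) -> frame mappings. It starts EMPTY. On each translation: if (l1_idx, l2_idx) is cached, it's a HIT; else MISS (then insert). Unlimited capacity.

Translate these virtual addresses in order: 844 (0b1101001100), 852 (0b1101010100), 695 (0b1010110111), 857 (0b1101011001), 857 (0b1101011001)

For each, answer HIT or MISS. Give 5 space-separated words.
Answer: MISS HIT MISS HIT HIT

Derivation:
vaddr=844: (3,2) not in TLB -> MISS, insert
vaddr=852: (3,2) in TLB -> HIT
vaddr=695: (2,5) not in TLB -> MISS, insert
vaddr=857: (3,2) in TLB -> HIT
vaddr=857: (3,2) in TLB -> HIT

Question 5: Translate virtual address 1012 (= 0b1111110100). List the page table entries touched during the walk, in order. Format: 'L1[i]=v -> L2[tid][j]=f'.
vaddr = 1012 = 0b1111110100
Split: l1_idx=3, l2_idx=7, offset=20

Answer: L1[3]=0 -> L2[0][7]=81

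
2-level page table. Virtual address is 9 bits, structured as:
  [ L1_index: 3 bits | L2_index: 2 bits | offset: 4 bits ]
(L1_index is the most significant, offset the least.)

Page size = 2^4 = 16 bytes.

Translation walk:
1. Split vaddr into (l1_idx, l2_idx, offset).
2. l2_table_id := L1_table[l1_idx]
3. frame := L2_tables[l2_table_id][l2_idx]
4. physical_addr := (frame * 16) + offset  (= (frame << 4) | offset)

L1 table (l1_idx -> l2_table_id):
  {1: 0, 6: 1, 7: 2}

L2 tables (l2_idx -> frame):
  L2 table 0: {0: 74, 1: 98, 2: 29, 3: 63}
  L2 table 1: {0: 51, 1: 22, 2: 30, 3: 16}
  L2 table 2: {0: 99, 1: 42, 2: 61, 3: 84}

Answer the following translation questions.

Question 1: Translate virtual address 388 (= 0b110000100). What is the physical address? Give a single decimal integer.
Answer: 820

Derivation:
vaddr = 388 = 0b110000100
Split: l1_idx=6, l2_idx=0, offset=4
L1[6] = 1
L2[1][0] = 51
paddr = 51 * 16 + 4 = 820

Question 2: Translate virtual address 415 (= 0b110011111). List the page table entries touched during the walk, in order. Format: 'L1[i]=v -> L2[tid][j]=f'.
Answer: L1[6]=1 -> L2[1][1]=22

Derivation:
vaddr = 415 = 0b110011111
Split: l1_idx=6, l2_idx=1, offset=15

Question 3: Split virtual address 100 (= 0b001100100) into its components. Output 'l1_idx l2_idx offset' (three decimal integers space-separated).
vaddr = 100 = 0b001100100
  top 3 bits -> l1_idx = 1
  next 2 bits -> l2_idx = 2
  bottom 4 bits -> offset = 4

Answer: 1 2 4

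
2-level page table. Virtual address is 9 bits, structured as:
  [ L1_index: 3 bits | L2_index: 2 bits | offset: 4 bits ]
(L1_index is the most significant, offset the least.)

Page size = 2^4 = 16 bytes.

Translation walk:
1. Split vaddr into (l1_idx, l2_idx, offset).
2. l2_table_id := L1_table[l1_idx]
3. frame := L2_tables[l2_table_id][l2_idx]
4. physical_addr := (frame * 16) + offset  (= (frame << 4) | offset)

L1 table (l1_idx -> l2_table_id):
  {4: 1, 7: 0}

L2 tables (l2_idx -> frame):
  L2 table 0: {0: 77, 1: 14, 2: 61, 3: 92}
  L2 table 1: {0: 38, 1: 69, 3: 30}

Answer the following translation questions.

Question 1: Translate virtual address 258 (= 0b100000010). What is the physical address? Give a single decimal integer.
Answer: 610

Derivation:
vaddr = 258 = 0b100000010
Split: l1_idx=4, l2_idx=0, offset=2
L1[4] = 1
L2[1][0] = 38
paddr = 38 * 16 + 2 = 610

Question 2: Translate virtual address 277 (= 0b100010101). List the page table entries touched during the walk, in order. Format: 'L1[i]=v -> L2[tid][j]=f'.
Answer: L1[4]=1 -> L2[1][1]=69

Derivation:
vaddr = 277 = 0b100010101
Split: l1_idx=4, l2_idx=1, offset=5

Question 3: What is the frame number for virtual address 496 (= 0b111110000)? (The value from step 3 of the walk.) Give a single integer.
Answer: 92

Derivation:
vaddr = 496: l1_idx=7, l2_idx=3
L1[7] = 0; L2[0][3] = 92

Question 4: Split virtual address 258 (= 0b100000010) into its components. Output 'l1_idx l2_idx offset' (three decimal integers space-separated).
vaddr = 258 = 0b100000010
  top 3 bits -> l1_idx = 4
  next 2 bits -> l2_idx = 0
  bottom 4 bits -> offset = 2

Answer: 4 0 2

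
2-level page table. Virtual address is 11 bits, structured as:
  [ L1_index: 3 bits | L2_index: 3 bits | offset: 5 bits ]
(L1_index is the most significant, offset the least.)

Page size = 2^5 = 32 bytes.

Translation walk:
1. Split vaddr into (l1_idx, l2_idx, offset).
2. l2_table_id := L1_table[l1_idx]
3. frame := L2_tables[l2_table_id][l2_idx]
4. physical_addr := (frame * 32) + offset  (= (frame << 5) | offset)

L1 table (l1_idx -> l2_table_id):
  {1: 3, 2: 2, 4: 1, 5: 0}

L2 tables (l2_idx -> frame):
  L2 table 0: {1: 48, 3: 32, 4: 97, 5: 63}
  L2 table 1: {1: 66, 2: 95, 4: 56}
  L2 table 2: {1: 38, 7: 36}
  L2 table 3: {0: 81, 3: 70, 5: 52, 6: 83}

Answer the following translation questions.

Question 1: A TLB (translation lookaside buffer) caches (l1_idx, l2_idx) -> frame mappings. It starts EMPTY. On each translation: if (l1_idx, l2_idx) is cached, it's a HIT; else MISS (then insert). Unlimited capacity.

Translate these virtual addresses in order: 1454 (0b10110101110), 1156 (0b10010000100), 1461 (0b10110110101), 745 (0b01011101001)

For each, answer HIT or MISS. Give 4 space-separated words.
vaddr=1454: (5,5) not in TLB -> MISS, insert
vaddr=1156: (4,4) not in TLB -> MISS, insert
vaddr=1461: (5,5) in TLB -> HIT
vaddr=745: (2,7) not in TLB -> MISS, insert

Answer: MISS MISS HIT MISS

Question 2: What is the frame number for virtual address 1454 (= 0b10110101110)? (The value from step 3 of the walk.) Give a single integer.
Answer: 63

Derivation:
vaddr = 1454: l1_idx=5, l2_idx=5
L1[5] = 0; L2[0][5] = 63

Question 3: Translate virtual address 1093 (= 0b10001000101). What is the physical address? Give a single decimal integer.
Answer: 3045

Derivation:
vaddr = 1093 = 0b10001000101
Split: l1_idx=4, l2_idx=2, offset=5
L1[4] = 1
L2[1][2] = 95
paddr = 95 * 32 + 5 = 3045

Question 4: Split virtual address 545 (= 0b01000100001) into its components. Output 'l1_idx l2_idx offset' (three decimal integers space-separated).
vaddr = 545 = 0b01000100001
  top 3 bits -> l1_idx = 2
  next 3 bits -> l2_idx = 1
  bottom 5 bits -> offset = 1

Answer: 2 1 1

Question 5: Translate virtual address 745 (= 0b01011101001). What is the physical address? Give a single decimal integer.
vaddr = 745 = 0b01011101001
Split: l1_idx=2, l2_idx=7, offset=9
L1[2] = 2
L2[2][7] = 36
paddr = 36 * 32 + 9 = 1161

Answer: 1161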